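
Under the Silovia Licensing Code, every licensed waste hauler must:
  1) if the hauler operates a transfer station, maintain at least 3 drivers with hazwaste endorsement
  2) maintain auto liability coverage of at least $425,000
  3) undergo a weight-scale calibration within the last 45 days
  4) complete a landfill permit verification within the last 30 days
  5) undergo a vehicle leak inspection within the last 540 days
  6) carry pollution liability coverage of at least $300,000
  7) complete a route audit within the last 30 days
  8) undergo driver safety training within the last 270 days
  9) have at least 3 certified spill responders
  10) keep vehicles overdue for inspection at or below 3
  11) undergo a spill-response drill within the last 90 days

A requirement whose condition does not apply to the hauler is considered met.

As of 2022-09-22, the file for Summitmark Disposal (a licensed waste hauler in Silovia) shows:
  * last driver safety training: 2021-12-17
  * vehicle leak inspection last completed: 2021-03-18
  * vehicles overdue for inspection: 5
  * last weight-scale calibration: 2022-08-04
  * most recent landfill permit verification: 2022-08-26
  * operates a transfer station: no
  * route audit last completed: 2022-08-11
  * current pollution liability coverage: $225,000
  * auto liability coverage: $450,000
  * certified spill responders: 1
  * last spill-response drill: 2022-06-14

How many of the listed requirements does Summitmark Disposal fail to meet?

1. condition 'operates a transfer station' does not hold → requirement n/a → met
2. auto liability coverage $450,000 ≥ $425,000 → met
3. weight-scale calibration 49 days ago vs limit 45 → not met
4. landfill permit verification 27 days ago vs limit 30 → met
5. vehicle leak inspection 553 days ago vs limit 540 → not met
6. pollution liability coverage $225,000 < $300,000 → not met
7. route audit 42 days ago vs limit 30 → not met
8. driver safety training 279 days ago vs limit 270 → not met
9. certified spill responders 1 < 3 → not met
10. vehicles overdue for inspection 5 > 3 → not met
11. spill-response drill 100 days ago vs limit 90 → not met
Not met: 8 of 11

8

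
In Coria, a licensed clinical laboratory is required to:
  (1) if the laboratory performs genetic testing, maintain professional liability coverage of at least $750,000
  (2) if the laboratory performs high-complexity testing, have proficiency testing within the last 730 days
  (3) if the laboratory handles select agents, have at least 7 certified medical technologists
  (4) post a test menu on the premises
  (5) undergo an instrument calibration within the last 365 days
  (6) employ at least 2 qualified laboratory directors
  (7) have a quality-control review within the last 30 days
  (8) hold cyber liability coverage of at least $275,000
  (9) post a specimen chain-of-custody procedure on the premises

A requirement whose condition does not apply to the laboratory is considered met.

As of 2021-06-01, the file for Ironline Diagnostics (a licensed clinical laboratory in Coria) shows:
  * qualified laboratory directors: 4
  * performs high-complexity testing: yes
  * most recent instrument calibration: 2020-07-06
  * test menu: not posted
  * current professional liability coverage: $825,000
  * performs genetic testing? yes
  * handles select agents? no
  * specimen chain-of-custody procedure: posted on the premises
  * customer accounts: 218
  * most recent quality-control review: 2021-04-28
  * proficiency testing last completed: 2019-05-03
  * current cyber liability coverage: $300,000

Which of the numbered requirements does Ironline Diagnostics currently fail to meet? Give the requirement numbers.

1. condition 'performs genetic testing' holds; professional liability coverage $825,000 ≥ $750,000 → met
2. condition 'performs high-complexity testing' holds; proficiency testing 760 days ago vs limit 730 → not met
3. condition 'handles select agents' does not hold → requirement n/a → met
4. test menu absent → not met
5. instrument calibration 330 days ago vs limit 365 → met
6. qualified laboratory directors 4 ≥ 2 → met
7. quality-control review 34 days ago vs limit 30 → not met
8. cyber liability coverage $300,000 ≥ $275,000 → met
9. specimen chain-of-custody procedure present → met
Not met: 2, 4, 7

2, 4, 7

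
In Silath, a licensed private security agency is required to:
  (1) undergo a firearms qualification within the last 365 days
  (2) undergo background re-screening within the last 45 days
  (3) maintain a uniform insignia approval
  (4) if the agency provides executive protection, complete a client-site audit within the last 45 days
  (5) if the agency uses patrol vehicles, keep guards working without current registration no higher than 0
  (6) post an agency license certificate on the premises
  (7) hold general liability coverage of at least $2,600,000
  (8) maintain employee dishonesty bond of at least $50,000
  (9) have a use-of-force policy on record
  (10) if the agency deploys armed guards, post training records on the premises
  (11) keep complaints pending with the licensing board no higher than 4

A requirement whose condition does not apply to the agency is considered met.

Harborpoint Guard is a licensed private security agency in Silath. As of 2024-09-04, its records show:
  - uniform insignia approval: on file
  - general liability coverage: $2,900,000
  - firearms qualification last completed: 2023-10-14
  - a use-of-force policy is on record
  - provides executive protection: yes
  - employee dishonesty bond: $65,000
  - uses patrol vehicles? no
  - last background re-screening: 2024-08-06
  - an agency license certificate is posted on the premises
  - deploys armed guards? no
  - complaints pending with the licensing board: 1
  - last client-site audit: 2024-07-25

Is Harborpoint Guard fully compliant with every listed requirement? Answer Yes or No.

Yes

1. firearms qualification 326 days ago vs limit 365 → met
2. background re-screening 29 days ago vs limit 45 → met
3. uniform insignia approval present → met
4. condition 'provides executive protection' holds; client-site audit 41 days ago vs limit 45 → met
5. condition 'uses patrol vehicles' does not hold → requirement n/a → met
6. agency license certificate present → met
7. general liability coverage $2,900,000 ≥ $2,600,000 → met
8. employee dishonesty bond $65,000 ≥ $50,000 → met
9. use-of-force policy present → met
10. condition 'deploys armed guards' does not hold → requirement n/a → met
11. complaints pending with the licensing board 1 ≤ 4 → met
All met.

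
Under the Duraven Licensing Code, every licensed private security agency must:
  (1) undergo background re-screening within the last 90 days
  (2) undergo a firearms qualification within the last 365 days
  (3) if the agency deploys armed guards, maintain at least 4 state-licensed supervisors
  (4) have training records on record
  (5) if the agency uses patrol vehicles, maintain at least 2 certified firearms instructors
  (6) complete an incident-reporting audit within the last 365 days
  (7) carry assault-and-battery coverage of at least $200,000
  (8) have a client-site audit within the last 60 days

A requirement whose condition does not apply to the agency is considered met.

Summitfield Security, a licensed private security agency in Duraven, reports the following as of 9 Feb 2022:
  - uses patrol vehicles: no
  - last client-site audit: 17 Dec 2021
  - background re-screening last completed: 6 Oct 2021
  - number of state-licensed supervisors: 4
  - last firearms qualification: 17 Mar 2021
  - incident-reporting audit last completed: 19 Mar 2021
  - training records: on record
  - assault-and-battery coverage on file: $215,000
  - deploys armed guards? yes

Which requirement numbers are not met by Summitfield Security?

1. background re-screening 126 days ago vs limit 90 → not met
2. firearms qualification 329 days ago vs limit 365 → met
3. condition 'deploys armed guards' holds; state-licensed supervisors 4 ≥ 4 → met
4. training records present → met
5. condition 'uses patrol vehicles' does not hold → requirement n/a → met
6. incident-reporting audit 327 days ago vs limit 365 → met
7. assault-and-battery coverage $215,000 ≥ $200,000 → met
8. client-site audit 54 days ago vs limit 60 → met
Not met: 1

1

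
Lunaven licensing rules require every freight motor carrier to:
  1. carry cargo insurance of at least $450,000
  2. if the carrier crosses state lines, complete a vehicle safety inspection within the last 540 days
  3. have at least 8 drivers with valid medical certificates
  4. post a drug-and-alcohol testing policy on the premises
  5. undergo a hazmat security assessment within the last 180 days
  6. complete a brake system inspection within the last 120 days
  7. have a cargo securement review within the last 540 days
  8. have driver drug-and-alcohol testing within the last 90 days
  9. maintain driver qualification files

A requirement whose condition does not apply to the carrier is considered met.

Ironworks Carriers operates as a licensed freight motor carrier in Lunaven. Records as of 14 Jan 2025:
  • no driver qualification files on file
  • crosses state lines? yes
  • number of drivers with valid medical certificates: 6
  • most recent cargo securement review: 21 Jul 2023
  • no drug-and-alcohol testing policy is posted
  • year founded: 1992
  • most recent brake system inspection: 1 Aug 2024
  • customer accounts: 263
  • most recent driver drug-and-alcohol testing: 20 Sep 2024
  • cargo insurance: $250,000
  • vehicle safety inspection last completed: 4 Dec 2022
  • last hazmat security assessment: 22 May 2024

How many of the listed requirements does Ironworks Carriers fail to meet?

1. cargo insurance $250,000 < $450,000 → not met
2. condition 'crosses state lines' holds; vehicle safety inspection 772 days ago vs limit 540 → not met
3. drivers with valid medical certificates 6 < 8 → not met
4. drug-and-alcohol testing policy absent → not met
5. hazmat security assessment 237 days ago vs limit 180 → not met
6. brake system inspection 166 days ago vs limit 120 → not met
7. cargo securement review 543 days ago vs limit 540 → not met
8. driver drug-and-alcohol testing 116 days ago vs limit 90 → not met
9. driver qualification files absent → not met
Not met: 9 of 9

9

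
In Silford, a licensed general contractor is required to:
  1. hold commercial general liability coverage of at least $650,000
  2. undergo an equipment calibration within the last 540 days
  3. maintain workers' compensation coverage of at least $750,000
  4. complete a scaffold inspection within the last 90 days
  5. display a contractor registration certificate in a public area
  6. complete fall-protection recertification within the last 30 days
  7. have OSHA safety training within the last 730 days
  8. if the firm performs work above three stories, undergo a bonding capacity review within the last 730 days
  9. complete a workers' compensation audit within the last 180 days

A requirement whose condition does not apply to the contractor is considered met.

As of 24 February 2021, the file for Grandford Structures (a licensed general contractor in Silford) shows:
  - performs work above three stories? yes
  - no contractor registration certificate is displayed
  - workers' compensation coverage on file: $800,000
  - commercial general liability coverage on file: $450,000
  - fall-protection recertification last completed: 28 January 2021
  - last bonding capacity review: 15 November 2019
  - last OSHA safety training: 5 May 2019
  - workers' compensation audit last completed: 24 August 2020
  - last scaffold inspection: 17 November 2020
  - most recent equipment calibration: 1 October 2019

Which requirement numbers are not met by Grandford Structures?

1, 4, 5, 9

1. commercial general liability coverage $450,000 < $650,000 → not met
2. equipment calibration 512 days ago vs limit 540 → met
3. workers' compensation coverage $800,000 ≥ $750,000 → met
4. scaffold inspection 99 days ago vs limit 90 → not met
5. contractor registration certificate absent → not met
6. fall-protection recertification 27 days ago vs limit 30 → met
7. OSHA safety training 661 days ago vs limit 730 → met
8. condition 'performs work above three stories' holds; bonding capacity review 467 days ago vs limit 730 → met
9. workers' compensation audit 184 days ago vs limit 180 → not met
Not met: 1, 4, 5, 9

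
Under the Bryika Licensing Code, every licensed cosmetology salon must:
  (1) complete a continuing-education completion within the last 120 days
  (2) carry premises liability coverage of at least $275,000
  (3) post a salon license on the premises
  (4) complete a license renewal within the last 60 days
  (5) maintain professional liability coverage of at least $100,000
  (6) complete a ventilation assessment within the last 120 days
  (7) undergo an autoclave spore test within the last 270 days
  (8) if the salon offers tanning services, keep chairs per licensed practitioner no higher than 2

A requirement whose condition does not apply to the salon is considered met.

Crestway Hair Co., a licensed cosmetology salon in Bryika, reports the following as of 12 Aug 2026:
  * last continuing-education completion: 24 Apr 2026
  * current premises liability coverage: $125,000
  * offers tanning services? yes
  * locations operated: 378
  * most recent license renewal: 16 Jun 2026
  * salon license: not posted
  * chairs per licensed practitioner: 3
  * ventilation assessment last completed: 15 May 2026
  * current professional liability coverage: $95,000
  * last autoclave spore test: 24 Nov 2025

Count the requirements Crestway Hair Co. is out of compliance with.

4

1. continuing-education completion 110 days ago vs limit 120 → met
2. premises liability coverage $125,000 < $275,000 → not met
3. salon license absent → not met
4. license renewal 57 days ago vs limit 60 → met
5. professional liability coverage $95,000 < $100,000 → not met
6. ventilation assessment 89 days ago vs limit 120 → met
7. autoclave spore test 261 days ago vs limit 270 → met
8. condition 'offers tanning services' holds; chairs per licensed practitioner 3 > 2 → not met
Not met: 4 of 8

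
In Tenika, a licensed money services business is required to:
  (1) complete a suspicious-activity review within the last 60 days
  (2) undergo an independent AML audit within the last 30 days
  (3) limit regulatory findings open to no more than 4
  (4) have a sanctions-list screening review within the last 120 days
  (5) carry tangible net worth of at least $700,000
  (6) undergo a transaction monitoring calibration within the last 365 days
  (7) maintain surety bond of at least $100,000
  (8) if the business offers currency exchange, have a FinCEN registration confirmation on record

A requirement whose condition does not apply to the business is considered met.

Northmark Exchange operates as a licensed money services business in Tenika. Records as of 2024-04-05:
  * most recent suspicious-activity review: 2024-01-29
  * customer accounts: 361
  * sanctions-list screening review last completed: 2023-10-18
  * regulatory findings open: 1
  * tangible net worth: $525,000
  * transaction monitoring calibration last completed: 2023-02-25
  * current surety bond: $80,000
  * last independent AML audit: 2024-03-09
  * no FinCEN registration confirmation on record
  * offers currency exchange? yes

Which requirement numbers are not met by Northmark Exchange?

1, 4, 5, 6, 7, 8

1. suspicious-activity review 67 days ago vs limit 60 → not met
2. independent AML audit 27 days ago vs limit 30 → met
3. regulatory findings open 1 ≤ 4 → met
4. sanctions-list screening review 170 days ago vs limit 120 → not met
5. tangible net worth $525,000 < $700,000 → not met
6. transaction monitoring calibration 405 days ago vs limit 365 → not met
7. surety bond $80,000 < $100,000 → not met
8. condition 'offers currency exchange' holds; FinCEN registration confirmation absent → not met
Not met: 1, 4, 5, 6, 7, 8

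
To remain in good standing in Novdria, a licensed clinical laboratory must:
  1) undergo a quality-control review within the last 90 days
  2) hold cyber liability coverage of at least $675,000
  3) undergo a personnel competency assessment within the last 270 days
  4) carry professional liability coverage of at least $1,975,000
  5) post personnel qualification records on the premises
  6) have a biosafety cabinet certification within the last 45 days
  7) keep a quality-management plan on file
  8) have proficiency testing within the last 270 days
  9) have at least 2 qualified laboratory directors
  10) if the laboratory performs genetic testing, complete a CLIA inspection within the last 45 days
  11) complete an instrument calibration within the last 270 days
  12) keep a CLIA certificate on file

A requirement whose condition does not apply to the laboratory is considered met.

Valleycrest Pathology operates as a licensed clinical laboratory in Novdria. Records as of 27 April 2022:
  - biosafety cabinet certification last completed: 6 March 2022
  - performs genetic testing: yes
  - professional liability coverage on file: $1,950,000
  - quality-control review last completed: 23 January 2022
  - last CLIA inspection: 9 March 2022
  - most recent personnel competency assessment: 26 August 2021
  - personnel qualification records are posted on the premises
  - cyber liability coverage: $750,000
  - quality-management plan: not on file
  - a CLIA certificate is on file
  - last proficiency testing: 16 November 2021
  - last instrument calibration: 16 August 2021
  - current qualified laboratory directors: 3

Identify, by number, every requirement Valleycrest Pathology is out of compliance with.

1, 4, 6, 7, 10

1. quality-control review 94 days ago vs limit 90 → not met
2. cyber liability coverage $750,000 ≥ $675,000 → met
3. personnel competency assessment 244 days ago vs limit 270 → met
4. professional liability coverage $1,950,000 < $1,975,000 → not met
5. personnel qualification records present → met
6. biosafety cabinet certification 52 days ago vs limit 45 → not met
7. quality-management plan absent → not met
8. proficiency testing 162 days ago vs limit 270 → met
9. qualified laboratory directors 3 ≥ 2 → met
10. condition 'performs genetic testing' holds; CLIA inspection 49 days ago vs limit 45 → not met
11. instrument calibration 254 days ago vs limit 270 → met
12. CLIA certificate present → met
Not met: 1, 4, 6, 7, 10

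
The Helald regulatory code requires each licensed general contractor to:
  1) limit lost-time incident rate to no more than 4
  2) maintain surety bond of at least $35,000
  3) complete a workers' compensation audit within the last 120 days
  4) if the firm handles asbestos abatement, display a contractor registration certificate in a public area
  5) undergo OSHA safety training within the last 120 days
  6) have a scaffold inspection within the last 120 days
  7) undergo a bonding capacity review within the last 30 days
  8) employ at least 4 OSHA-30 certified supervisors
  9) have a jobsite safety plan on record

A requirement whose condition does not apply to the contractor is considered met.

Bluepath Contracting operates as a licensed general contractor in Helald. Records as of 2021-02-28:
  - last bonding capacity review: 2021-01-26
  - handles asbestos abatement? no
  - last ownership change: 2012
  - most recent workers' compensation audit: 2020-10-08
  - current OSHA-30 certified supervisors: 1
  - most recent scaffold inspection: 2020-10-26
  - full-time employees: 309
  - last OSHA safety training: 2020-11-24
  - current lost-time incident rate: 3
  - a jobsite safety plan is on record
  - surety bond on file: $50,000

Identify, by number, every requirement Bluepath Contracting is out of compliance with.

1. lost-time incident rate 3 ≤ 4 → met
2. surety bond $50,000 ≥ $35,000 → met
3. workers' compensation audit 143 days ago vs limit 120 → not met
4. condition 'handles asbestos abatement' does not hold → requirement n/a → met
5. OSHA safety training 96 days ago vs limit 120 → met
6. scaffold inspection 125 days ago vs limit 120 → not met
7. bonding capacity review 33 days ago vs limit 30 → not met
8. OSHA-30 certified supervisors 1 < 4 → not met
9. jobsite safety plan present → met
Not met: 3, 6, 7, 8

3, 6, 7, 8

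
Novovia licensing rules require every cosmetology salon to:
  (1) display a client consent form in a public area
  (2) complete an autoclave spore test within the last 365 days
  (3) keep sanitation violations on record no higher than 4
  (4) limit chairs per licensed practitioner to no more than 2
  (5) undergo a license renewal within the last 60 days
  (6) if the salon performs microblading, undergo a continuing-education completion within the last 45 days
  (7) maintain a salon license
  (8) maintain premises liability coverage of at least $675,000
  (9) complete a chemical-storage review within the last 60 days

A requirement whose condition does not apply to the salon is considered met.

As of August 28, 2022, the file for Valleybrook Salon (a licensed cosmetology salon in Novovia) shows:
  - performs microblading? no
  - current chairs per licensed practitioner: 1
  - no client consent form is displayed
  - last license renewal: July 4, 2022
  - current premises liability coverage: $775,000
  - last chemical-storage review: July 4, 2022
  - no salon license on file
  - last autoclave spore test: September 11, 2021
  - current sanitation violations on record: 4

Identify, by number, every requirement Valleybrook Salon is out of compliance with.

1, 7

1. client consent form absent → not met
2. autoclave spore test 351 days ago vs limit 365 → met
3. sanitation violations on record 4 ≤ 4 → met
4. chairs per licensed practitioner 1 ≤ 2 → met
5. license renewal 55 days ago vs limit 60 → met
6. condition 'performs microblading' does not hold → requirement n/a → met
7. salon license absent → not met
8. premises liability coverage $775,000 ≥ $675,000 → met
9. chemical-storage review 55 days ago vs limit 60 → met
Not met: 1, 7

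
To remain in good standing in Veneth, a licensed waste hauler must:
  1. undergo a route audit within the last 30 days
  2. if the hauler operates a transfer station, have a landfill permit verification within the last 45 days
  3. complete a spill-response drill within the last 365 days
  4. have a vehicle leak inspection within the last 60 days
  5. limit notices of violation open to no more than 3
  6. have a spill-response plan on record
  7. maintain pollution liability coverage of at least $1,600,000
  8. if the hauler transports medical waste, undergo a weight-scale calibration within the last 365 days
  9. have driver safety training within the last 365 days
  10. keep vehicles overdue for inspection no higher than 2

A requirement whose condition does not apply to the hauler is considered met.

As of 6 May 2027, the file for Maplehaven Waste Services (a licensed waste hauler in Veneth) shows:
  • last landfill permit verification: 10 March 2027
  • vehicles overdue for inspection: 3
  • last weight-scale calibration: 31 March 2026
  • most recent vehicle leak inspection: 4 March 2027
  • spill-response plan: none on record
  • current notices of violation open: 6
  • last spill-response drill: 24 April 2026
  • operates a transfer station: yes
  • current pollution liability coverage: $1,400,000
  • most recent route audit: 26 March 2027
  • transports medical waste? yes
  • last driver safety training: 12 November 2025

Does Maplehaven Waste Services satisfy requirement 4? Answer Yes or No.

4. vehicle leak inspection 63 days ago vs limit 60 → not met

No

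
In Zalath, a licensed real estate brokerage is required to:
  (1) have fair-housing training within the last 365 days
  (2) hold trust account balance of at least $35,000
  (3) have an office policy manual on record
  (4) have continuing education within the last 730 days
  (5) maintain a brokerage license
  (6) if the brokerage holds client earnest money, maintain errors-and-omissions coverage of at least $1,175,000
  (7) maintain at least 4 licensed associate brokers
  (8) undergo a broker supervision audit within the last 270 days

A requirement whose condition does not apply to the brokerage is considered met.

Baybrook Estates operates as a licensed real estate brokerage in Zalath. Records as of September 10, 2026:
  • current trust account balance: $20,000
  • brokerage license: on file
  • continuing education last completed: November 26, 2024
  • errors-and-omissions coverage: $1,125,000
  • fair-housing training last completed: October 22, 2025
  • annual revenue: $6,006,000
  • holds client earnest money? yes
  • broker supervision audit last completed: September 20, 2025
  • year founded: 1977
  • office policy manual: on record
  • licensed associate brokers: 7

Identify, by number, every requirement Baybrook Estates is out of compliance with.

2, 6, 8

1. fair-housing training 323 days ago vs limit 365 → met
2. trust account balance $20,000 < $35,000 → not met
3. office policy manual present → met
4. continuing education 653 days ago vs limit 730 → met
5. brokerage license present → met
6. condition 'holds client earnest money' holds; errors-and-omissions coverage $1,125,000 < $1,175,000 → not met
7. licensed associate brokers 7 ≥ 4 → met
8. broker supervision audit 355 days ago vs limit 270 → not met
Not met: 2, 6, 8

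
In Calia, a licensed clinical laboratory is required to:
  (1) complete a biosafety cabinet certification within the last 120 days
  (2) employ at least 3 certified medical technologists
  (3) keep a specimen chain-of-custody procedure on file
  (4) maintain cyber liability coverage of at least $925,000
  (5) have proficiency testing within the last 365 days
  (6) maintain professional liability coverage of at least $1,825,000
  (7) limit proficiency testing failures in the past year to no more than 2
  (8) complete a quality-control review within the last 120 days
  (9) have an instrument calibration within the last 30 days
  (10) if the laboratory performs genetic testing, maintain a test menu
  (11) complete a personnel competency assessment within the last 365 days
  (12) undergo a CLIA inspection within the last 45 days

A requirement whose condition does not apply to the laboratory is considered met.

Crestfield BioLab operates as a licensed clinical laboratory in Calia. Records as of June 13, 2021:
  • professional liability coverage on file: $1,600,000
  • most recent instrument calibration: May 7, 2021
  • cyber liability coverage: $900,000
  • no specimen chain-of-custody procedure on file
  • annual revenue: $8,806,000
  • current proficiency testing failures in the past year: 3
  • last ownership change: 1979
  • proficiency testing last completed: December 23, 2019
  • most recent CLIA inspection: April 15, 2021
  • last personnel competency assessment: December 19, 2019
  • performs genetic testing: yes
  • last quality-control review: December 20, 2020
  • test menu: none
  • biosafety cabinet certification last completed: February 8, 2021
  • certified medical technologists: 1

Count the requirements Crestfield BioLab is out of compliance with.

1. biosafety cabinet certification 125 days ago vs limit 120 → not met
2. certified medical technologists 1 < 3 → not met
3. specimen chain-of-custody procedure absent → not met
4. cyber liability coverage $900,000 < $925,000 → not met
5. proficiency testing 538 days ago vs limit 365 → not met
6. professional liability coverage $1,600,000 < $1,825,000 → not met
7. proficiency testing failures in the past year 3 > 2 → not met
8. quality-control review 175 days ago vs limit 120 → not met
9. instrument calibration 37 days ago vs limit 30 → not met
10. condition 'performs genetic testing' holds; test menu absent → not met
11. personnel competency assessment 542 days ago vs limit 365 → not met
12. CLIA inspection 59 days ago vs limit 45 → not met
Not met: 12 of 12

12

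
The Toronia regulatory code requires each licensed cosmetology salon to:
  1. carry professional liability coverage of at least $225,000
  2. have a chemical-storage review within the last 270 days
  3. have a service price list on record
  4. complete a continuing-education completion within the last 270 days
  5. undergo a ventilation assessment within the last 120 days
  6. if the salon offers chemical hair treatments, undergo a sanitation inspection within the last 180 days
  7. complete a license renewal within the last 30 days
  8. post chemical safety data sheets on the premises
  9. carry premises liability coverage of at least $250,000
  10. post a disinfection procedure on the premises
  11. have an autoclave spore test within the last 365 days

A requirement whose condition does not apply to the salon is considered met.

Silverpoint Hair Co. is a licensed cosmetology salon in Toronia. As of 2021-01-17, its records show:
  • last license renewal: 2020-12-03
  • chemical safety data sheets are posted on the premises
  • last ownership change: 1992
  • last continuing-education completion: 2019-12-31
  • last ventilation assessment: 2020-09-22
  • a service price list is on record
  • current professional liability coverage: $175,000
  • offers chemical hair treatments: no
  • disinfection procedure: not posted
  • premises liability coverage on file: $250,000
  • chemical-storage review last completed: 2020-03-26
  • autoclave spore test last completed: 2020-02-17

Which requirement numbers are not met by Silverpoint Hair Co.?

1. professional liability coverage $175,000 < $225,000 → not met
2. chemical-storage review 297 days ago vs limit 270 → not met
3. service price list present → met
4. continuing-education completion 383 days ago vs limit 270 → not met
5. ventilation assessment 117 days ago vs limit 120 → met
6. condition 'offers chemical hair treatments' does not hold → requirement n/a → met
7. license renewal 45 days ago vs limit 30 → not met
8. chemical safety data sheets present → met
9. premises liability coverage $250,000 ≥ $250,000 → met
10. disinfection procedure absent → not met
11. autoclave spore test 335 days ago vs limit 365 → met
Not met: 1, 2, 4, 7, 10

1, 2, 4, 7, 10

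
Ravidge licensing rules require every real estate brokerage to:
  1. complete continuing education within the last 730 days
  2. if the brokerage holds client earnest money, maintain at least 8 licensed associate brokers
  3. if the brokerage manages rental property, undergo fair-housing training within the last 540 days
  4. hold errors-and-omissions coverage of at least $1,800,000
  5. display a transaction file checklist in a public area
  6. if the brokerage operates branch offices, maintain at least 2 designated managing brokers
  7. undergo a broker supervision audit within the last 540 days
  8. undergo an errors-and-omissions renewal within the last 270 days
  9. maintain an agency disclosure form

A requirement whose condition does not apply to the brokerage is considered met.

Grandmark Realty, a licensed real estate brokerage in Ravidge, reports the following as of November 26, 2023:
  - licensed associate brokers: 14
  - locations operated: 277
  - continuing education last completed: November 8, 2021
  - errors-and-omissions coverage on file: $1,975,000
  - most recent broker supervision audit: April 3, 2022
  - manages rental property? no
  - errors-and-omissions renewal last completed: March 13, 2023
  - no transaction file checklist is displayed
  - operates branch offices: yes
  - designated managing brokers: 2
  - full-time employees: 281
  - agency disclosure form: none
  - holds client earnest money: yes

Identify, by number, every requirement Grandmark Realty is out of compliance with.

1. continuing education 748 days ago vs limit 730 → not met
2. condition 'holds client earnest money' holds; licensed associate brokers 14 ≥ 8 → met
3. condition 'manages rental property' does not hold → requirement n/a → met
4. errors-and-omissions coverage $1,975,000 ≥ $1,800,000 → met
5. transaction file checklist absent → not met
6. condition 'operates branch offices' holds; designated managing brokers 2 ≥ 2 → met
7. broker supervision audit 602 days ago vs limit 540 → not met
8. errors-and-omissions renewal 258 days ago vs limit 270 → met
9. agency disclosure form absent → not met
Not met: 1, 5, 7, 9

1, 5, 7, 9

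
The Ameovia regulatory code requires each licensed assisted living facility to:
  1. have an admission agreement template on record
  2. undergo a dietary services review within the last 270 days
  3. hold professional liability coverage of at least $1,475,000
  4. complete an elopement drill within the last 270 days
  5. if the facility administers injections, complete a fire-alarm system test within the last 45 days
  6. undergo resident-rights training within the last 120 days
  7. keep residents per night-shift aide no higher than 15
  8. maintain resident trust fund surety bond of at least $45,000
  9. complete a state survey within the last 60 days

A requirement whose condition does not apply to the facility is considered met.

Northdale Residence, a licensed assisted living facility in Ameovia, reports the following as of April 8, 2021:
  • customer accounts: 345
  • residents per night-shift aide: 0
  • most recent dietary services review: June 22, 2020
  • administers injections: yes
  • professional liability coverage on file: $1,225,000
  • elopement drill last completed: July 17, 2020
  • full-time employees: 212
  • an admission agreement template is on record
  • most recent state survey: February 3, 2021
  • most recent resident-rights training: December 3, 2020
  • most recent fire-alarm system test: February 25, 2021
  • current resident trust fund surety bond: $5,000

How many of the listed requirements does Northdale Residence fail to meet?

5

1. admission agreement template present → met
2. dietary services review 290 days ago vs limit 270 → not met
3. professional liability coverage $1,225,000 < $1,475,000 → not met
4. elopement drill 265 days ago vs limit 270 → met
5. condition 'administers injections' holds; fire-alarm system test 42 days ago vs limit 45 → met
6. resident-rights training 126 days ago vs limit 120 → not met
7. residents per night-shift aide 0 ≤ 15 → met
8. resident trust fund surety bond $5,000 < $45,000 → not met
9. state survey 64 days ago vs limit 60 → not met
Not met: 5 of 9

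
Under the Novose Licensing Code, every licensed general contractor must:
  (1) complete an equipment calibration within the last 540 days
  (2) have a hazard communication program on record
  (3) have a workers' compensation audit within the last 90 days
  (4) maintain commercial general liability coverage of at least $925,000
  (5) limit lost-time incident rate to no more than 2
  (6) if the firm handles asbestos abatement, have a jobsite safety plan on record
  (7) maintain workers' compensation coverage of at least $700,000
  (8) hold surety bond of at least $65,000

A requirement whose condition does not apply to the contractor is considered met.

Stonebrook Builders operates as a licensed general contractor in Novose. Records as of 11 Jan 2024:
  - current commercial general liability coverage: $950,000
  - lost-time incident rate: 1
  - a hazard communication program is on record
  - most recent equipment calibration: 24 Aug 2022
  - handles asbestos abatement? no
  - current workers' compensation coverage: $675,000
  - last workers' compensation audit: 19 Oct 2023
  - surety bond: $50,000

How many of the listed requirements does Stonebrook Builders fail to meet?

1. equipment calibration 505 days ago vs limit 540 → met
2. hazard communication program present → met
3. workers' compensation audit 84 days ago vs limit 90 → met
4. commercial general liability coverage $950,000 ≥ $925,000 → met
5. lost-time incident rate 1 ≤ 2 → met
6. condition 'handles asbestos abatement' does not hold → requirement n/a → met
7. workers' compensation coverage $675,000 < $700,000 → not met
8. surety bond $50,000 < $65,000 → not met
Not met: 2 of 8

2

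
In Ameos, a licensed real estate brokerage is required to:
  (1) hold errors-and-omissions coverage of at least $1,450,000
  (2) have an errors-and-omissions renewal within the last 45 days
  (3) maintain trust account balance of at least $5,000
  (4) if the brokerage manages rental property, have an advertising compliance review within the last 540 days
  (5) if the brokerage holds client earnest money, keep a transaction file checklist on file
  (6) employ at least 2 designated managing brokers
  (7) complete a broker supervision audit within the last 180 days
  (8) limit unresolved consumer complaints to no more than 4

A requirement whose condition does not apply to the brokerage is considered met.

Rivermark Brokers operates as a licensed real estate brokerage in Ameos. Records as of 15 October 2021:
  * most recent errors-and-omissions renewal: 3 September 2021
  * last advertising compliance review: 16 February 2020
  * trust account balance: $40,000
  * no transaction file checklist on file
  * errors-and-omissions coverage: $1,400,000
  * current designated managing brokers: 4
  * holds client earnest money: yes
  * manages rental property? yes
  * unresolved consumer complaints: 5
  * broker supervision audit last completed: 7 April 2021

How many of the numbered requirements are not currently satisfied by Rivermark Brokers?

5

1. errors-and-omissions coverage $1,400,000 < $1,450,000 → not met
2. errors-and-omissions renewal 42 days ago vs limit 45 → met
3. trust account balance $40,000 ≥ $5,000 → met
4. condition 'manages rental property' holds; advertising compliance review 607 days ago vs limit 540 → not met
5. condition 'holds client earnest money' holds; transaction file checklist absent → not met
6. designated managing brokers 4 ≥ 2 → met
7. broker supervision audit 191 days ago vs limit 180 → not met
8. unresolved consumer complaints 5 > 4 → not met
Not met: 5 of 8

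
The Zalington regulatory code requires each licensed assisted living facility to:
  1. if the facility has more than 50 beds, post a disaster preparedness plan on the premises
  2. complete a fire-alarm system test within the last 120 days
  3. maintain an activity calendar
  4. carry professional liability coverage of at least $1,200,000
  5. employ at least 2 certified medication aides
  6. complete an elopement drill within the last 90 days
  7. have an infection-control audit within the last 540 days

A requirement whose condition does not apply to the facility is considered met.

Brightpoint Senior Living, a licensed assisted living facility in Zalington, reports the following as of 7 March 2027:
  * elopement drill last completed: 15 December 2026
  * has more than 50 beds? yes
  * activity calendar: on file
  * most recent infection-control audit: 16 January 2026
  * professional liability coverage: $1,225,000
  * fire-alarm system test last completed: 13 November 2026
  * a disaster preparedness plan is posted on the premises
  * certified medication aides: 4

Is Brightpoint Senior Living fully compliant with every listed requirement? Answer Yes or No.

1. condition 'has more than 50 beds' holds; disaster preparedness plan present → met
2. fire-alarm system test 114 days ago vs limit 120 → met
3. activity calendar present → met
4. professional liability coverage $1,225,000 ≥ $1,200,000 → met
5. certified medication aides 4 ≥ 2 → met
6. elopement drill 82 days ago vs limit 90 → met
7. infection-control audit 415 days ago vs limit 540 → met
All met.

Yes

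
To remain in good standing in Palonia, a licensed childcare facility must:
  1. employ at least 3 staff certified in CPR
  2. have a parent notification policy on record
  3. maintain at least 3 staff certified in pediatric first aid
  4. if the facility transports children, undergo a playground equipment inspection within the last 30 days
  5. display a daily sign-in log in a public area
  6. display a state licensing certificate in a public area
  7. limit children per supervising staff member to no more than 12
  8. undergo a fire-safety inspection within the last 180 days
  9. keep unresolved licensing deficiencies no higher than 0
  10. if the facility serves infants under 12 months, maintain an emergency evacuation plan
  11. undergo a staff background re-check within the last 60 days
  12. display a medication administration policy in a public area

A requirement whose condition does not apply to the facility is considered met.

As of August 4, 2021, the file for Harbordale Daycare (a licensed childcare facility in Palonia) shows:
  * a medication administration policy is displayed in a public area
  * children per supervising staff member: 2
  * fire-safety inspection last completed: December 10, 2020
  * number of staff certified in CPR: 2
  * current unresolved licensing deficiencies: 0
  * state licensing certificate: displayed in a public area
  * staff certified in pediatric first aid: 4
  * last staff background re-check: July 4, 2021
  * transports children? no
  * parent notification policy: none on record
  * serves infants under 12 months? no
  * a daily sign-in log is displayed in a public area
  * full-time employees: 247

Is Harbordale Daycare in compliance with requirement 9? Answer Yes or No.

9. unresolved licensing deficiencies 0 ≤ 0 → met

Yes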